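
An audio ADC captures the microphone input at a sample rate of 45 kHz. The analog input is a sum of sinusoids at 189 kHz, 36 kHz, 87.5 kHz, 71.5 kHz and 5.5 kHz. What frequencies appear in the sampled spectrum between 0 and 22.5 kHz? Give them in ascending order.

2.5 kHz, 5.5 kHz, 9 kHz, 18.5 kHz

fs/2 = 22.5 kHz.
189 kHz mod fs = 9 kHz.
9 kHz ≤ fs/2 = 22.5 kHz, appears at 9 kHz.
36 kHz > fs/2 = 22.5 kHz, folds to fs − 36 kHz = 9 kHz.
87.5 kHz mod fs = 42.5 kHz.
42.5 kHz > fs/2 = 22.5 kHz, folds to fs − 42.5 kHz = 2.5 kHz.
71.5 kHz mod fs = 26.5 kHz.
26.5 kHz > fs/2 = 22.5 kHz, folds to fs − 26.5 kHz = 18.5 kHz.
5.5 kHz ≤ fs/2 = 22.5 kHz, passes unchanged.
Distinct values: {2.5 kHz, 5.5 kHz, 9 kHz, 18.5 kHz}.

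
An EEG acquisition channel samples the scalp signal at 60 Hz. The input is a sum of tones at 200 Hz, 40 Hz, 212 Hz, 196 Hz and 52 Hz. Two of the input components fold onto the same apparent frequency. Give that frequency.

fs/2 = 30 Hz.
200 Hz mod fs = 20 Hz.
20 Hz ≤ fs/2 = 30 Hz, appears at 20 Hz.
40 Hz > fs/2 = 30 Hz, folds to fs − 40 Hz = 20 Hz.
212 Hz mod fs = 32 Hz.
32 Hz > fs/2 = 30 Hz, folds to fs − 32 Hz = 28 Hz.
196 Hz mod fs = 16 Hz.
16 Hz ≤ fs/2 = 30 Hz, appears at 16 Hz.
52 Hz > fs/2 = 30 Hz, folds to fs − 52 Hz = 8 Hz.
40 Hz and 200 Hz both map to 20 Hz.

20 Hz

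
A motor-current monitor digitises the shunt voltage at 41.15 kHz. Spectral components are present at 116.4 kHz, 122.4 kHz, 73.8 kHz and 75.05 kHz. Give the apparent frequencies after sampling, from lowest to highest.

1.05 kHz, 7.05 kHz, 7.25 kHz, 8.5 kHz

fs/2 = 20.575 kHz.
116.4 kHz mod fs = 34.1 kHz.
34.1 kHz > fs/2 = 20.575 kHz, folds to fs − 34.1 kHz = 7.05 kHz.
122.4 kHz mod fs = 40.1 kHz.
40.1 kHz > fs/2 = 20.575 kHz, folds to fs − 40.1 kHz = 1.05 kHz.
73.8 kHz mod fs = 32.65 kHz.
32.65 kHz > fs/2 = 20.575 kHz, folds to fs − 32.65 kHz = 8.5 kHz.
75.05 kHz mod fs = 33.9 kHz.
33.9 kHz > fs/2 = 20.575 kHz, folds to fs − 33.9 kHz = 7.25 kHz.
Distinct values: {1.05 kHz, 7.05 kHz, 7.25 kHz, 8.5 kHz}.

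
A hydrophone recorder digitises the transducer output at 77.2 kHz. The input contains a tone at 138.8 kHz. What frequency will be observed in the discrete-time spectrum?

138.8 kHz mod fs = 61.6 kHz.
61.6 kHz > fs/2 = 38.6 kHz, folds to fs − 61.6 kHz = 15.6 kHz.

15.6 kHz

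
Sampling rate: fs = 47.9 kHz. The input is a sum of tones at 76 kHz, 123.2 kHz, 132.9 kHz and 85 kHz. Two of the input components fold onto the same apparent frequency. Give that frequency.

fs/2 = 23.95 kHz.
76 kHz mod fs = 28.1 kHz.
28.1 kHz > fs/2 = 23.95 kHz, folds to fs − 28.1 kHz = 19.8 kHz.
123.2 kHz mod fs = 27.4 kHz.
27.4 kHz > fs/2 = 23.95 kHz, folds to fs − 27.4 kHz = 20.5 kHz.
132.9 kHz mod fs = 37.1 kHz.
37.1 kHz > fs/2 = 23.95 kHz, folds to fs − 37.1 kHz = 10.8 kHz.
85 kHz mod fs = 37.1 kHz.
37.1 kHz > fs/2 = 23.95 kHz, folds to fs − 37.1 kHz = 10.8 kHz.
85 kHz and 132.9 kHz both map to 10.8 kHz.

10.8 kHz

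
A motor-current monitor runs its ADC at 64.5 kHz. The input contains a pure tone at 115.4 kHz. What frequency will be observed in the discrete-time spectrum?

13.6 kHz

115.4 kHz mod fs = 50.9 kHz.
50.9 kHz > fs/2 = 32.25 kHz, folds to fs − 50.9 kHz = 13.6 kHz.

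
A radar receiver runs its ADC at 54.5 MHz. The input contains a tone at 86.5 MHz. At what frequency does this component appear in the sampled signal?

86.5 MHz mod fs = 32 MHz.
32 MHz > fs/2 = 27.25 MHz, folds to fs − 32 MHz = 22.5 MHz.

22.5 MHz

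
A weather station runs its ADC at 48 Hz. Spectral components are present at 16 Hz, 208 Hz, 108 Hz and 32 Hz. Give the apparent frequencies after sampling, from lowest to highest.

12 Hz, 16 Hz

fs/2 = 24 Hz.
16 Hz ≤ fs/2 = 24 Hz, passes unchanged.
208 Hz mod fs = 16 Hz.
16 Hz ≤ fs/2 = 24 Hz, appears at 16 Hz.
108 Hz mod fs = 12 Hz.
12 Hz ≤ fs/2 = 24 Hz, appears at 12 Hz.
32 Hz > fs/2 = 24 Hz, folds to fs − 32 Hz = 16 Hz.
Distinct values: {12 Hz, 16 Hz}.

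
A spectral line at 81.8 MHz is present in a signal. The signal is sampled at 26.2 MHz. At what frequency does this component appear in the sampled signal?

3.2 MHz

81.8 MHz mod fs = 3.2 MHz.
3.2 MHz ≤ fs/2 = 13.1 MHz, appears at 3.2 MHz.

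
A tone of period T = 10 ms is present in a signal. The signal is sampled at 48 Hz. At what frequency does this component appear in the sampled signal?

4 Hz

T = 10 ms → f = 1/T = 100 Hz.
100 Hz mod fs = 4 Hz.
4 Hz ≤ fs/2 = 24 Hz, appears at 4 Hz.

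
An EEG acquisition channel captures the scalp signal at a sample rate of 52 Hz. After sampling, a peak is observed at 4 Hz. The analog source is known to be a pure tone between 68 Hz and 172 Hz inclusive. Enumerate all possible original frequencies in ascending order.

100 Hz, 108 Hz, 152 Hz, 160 Hz

Frequencies that alias to 4 Hz are k·fs ± 4 Hz for integer k ≥ 0.
k=0: 4 Hz.
k=1: 48 Hz, 56 Hz.
k=2: 100 Hz, 108 Hz.
k=3: 152 Hz, 160 Hz.
k=4: 204 Hz, 212 Hz.
Within [68 Hz, 172 Hz]: 100 Hz, 108 Hz, 152 Hz, 160 Hz.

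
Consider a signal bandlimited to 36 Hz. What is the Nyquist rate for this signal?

72 Hz

Nyquist rate = 2 × 36 Hz = 72 Hz.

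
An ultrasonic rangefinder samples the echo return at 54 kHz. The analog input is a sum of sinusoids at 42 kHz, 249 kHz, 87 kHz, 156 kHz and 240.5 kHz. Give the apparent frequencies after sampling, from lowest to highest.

6 kHz, 12 kHz, 21 kHz, 24.5 kHz

fs/2 = 27 kHz.
42 kHz > fs/2 = 27 kHz, folds to fs − 42 kHz = 12 kHz.
249 kHz mod fs = 33 kHz.
33 kHz > fs/2 = 27 kHz, folds to fs − 33 kHz = 21 kHz.
87 kHz mod fs = 33 kHz.
33 kHz > fs/2 = 27 kHz, folds to fs − 33 kHz = 21 kHz.
156 kHz mod fs = 48 kHz.
48 kHz > fs/2 = 27 kHz, folds to fs − 48 kHz = 6 kHz.
240.5 kHz mod fs = 24.5 kHz.
24.5 kHz ≤ fs/2 = 27 kHz, appears at 24.5 kHz.
Distinct values: {6 kHz, 12 kHz, 21 kHz, 24.5 kHz}.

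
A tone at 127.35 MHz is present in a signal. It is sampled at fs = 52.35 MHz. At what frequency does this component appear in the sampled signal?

22.65 MHz

127.35 MHz mod fs = 22.65 MHz.
22.65 MHz ≤ fs/2 = 26.175 MHz, appears at 22.65 MHz.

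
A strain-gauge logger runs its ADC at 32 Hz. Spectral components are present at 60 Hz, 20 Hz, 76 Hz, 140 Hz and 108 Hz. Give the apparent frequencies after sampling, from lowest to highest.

fs/2 = 16 Hz.
60 Hz mod fs = 28 Hz.
28 Hz > fs/2 = 16 Hz, folds to fs − 28 Hz = 4 Hz.
20 Hz > fs/2 = 16 Hz, folds to fs − 20 Hz = 12 Hz.
76 Hz mod fs = 12 Hz.
12 Hz ≤ fs/2 = 16 Hz, appears at 12 Hz.
140 Hz mod fs = 12 Hz.
12 Hz ≤ fs/2 = 16 Hz, appears at 12 Hz.
108 Hz mod fs = 12 Hz.
12 Hz ≤ fs/2 = 16 Hz, appears at 12 Hz.
Distinct values: {4 Hz, 12 Hz}.

4 Hz, 12 Hz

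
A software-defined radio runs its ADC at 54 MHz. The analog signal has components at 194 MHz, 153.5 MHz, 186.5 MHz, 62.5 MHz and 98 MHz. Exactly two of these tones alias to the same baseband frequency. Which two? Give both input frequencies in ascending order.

fs/2 = 27 MHz.
194 MHz mod fs = 32 MHz.
32 MHz > fs/2 = 27 MHz, folds to fs − 32 MHz = 22 MHz.
153.5 MHz mod fs = 45.5 MHz.
45.5 MHz > fs/2 = 27 MHz, folds to fs − 45.5 MHz = 8.5 MHz.
186.5 MHz mod fs = 24.5 MHz.
24.5 MHz ≤ fs/2 = 27 MHz, appears at 24.5 MHz.
62.5 MHz mod fs = 8.5 MHz.
8.5 MHz ≤ fs/2 = 27 MHz, appears at 8.5 MHz.
98 MHz mod fs = 44 MHz.
44 MHz > fs/2 = 27 MHz, folds to fs − 44 MHz = 10 MHz.
62.5 MHz and 153.5 MHz both map to 8.5 MHz.

62.5 MHz, 153.5 MHz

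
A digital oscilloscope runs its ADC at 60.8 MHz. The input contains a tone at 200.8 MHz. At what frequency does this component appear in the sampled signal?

18.4 MHz

200.8 MHz mod fs = 18.4 MHz.
18.4 MHz ≤ fs/2 = 30.4 MHz, appears at 18.4 MHz.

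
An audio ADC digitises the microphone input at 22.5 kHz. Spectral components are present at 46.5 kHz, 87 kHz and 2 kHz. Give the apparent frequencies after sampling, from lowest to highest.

fs/2 = 11.25 kHz.
46.5 kHz mod fs = 1.5 kHz.
1.5 kHz ≤ fs/2 = 11.25 kHz, appears at 1.5 kHz.
87 kHz mod fs = 19.5 kHz.
19.5 kHz > fs/2 = 11.25 kHz, folds to fs − 19.5 kHz = 3 kHz.
2 kHz ≤ fs/2 = 11.25 kHz, passes unchanged.
Distinct values: {1.5 kHz, 2 kHz, 3 kHz}.

1.5 kHz, 2 kHz, 3 kHz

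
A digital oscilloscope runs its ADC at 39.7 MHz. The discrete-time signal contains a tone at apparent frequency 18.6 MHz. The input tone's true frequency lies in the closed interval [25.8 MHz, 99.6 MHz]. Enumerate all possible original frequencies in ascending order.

58.3 MHz, 60.8 MHz, 98 MHz

Frequencies that alias to 18.6 MHz are k·fs ± 18.6 MHz for integer k ≥ 0.
k=0: 18.6 MHz.
k=1: 21.1 MHz, 58.3 MHz.
k=2: 60.8 MHz, 98 MHz.
k=3: 100.5 MHz, 137.7 MHz.
Within [25.8 MHz, 99.6 MHz]: 58.3 MHz, 60.8 MHz, 98 MHz.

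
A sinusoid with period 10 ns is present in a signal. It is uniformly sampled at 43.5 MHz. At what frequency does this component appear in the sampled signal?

13 MHz

T = 10 ns → f = 1/T = 100 MHz.
100 MHz mod fs = 13 MHz.
13 MHz ≤ fs/2 = 21.75 MHz, appears at 13 MHz.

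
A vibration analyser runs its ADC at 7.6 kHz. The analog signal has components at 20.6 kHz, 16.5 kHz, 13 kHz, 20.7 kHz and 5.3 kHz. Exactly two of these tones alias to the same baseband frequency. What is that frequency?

2.2 kHz

fs/2 = 3.8 kHz.
20.6 kHz mod fs = 5.4 kHz.
5.4 kHz > fs/2 = 3.8 kHz, folds to fs − 5.4 kHz = 2.2 kHz.
16.5 kHz mod fs = 1.3 kHz.
1.3 kHz ≤ fs/2 = 3.8 kHz, appears at 1.3 kHz.
13 kHz mod fs = 5.4 kHz.
5.4 kHz > fs/2 = 3.8 kHz, folds to fs − 5.4 kHz = 2.2 kHz.
20.7 kHz mod fs = 5.5 kHz.
5.5 kHz > fs/2 = 3.8 kHz, folds to fs − 5.5 kHz = 2.1 kHz.
5.3 kHz > fs/2 = 3.8 kHz, folds to fs − 5.3 kHz = 2.3 kHz.
13 kHz and 20.6 kHz both map to 2.2 kHz.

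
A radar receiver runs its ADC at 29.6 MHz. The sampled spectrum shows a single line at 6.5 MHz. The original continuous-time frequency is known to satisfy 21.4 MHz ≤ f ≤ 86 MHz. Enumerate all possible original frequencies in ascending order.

Frequencies that alias to 6.5 MHz are k·fs ± 6.5 MHz for integer k ≥ 0.
k=0: 6.5 MHz.
k=1: 23.1 MHz, 36.1 MHz.
k=2: 52.7 MHz, 65.7 MHz.
k=3: 82.3 MHz, 95.3 MHz.
k=4: 111.9 MHz, 124.9 MHz.
Within [21.4 MHz, 86 MHz]: 23.1 MHz, 36.1 MHz, 52.7 MHz, 65.7 MHz, 82.3 MHz.

23.1 MHz, 36.1 MHz, 52.7 MHz, 65.7 MHz, 82.3 MHz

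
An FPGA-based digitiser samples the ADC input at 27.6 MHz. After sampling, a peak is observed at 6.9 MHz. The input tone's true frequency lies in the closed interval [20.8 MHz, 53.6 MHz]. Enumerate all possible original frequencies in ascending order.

34.5 MHz, 48.3 MHz

Frequencies that alias to 6.9 MHz are k·fs ± 6.9 MHz for integer k ≥ 0.
k=0: 6.9 MHz.
k=1: 20.7 MHz, 34.5 MHz.
k=2: 48.3 MHz, 62.1 MHz.
k=3: 75.9 MHz, 89.7 MHz.
Within [20.8 MHz, 53.6 MHz]: 34.5 MHz, 48.3 MHz.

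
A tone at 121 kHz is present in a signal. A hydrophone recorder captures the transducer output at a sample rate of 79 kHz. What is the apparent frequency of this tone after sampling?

121 kHz mod fs = 42 kHz.
42 kHz > fs/2 = 39.5 kHz, folds to fs − 42 kHz = 37 kHz.

37 kHz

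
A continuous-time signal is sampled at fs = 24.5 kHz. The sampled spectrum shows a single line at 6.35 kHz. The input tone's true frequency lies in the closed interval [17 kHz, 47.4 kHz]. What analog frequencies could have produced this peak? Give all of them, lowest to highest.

18.15 kHz, 30.85 kHz, 42.65 kHz

Frequencies that alias to 6.35 kHz are k·fs ± 6.35 kHz for integer k ≥ 0.
k=0: 6.35 kHz.
k=1: 18.15 kHz, 30.85 kHz.
k=2: 42.65 kHz, 55.35 kHz.
k=3: 67.15 kHz, 79.85 kHz.
Within [17 kHz, 47.4 kHz]: 18.15 kHz, 30.85 kHz, 42.65 kHz.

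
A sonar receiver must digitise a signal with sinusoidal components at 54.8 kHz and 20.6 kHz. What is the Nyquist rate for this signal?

109.6 kHz

Highest-frequency component: 54.8 kHz.
Nyquist rate = 2 × 54.8 kHz = 109.6 kHz.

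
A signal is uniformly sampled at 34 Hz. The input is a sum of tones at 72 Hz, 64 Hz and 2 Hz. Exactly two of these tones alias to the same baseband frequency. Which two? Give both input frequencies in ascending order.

fs/2 = 17 Hz.
72 Hz mod fs = 4 Hz.
4 Hz ≤ fs/2 = 17 Hz, appears at 4 Hz.
64 Hz mod fs = 30 Hz.
30 Hz > fs/2 = 17 Hz, folds to fs − 30 Hz = 4 Hz.
2 Hz ≤ fs/2 = 17 Hz, passes unchanged.
64 Hz and 72 Hz both map to 4 Hz.

64 Hz, 72 Hz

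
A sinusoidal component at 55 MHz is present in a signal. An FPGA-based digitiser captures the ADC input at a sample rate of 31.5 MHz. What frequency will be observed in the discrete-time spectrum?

55 MHz mod fs = 23.5 MHz.
23.5 MHz > fs/2 = 15.75 MHz, folds to fs − 23.5 MHz = 8 MHz.

8 MHz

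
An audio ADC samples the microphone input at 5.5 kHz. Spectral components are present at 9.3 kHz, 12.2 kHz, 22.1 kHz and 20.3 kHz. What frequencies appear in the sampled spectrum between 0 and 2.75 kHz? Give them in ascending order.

fs/2 = 2.75 kHz.
9.3 kHz mod fs = 3.8 kHz.
3.8 kHz > fs/2 = 2.75 kHz, folds to fs − 3.8 kHz = 1.7 kHz.
12.2 kHz mod fs = 1.2 kHz.
1.2 kHz ≤ fs/2 = 2.75 kHz, appears at 1.2 kHz.
22.1 kHz mod fs = 0.1 kHz.
0.1 kHz ≤ fs/2 = 2.75 kHz, appears at 0.1 kHz.
20.3 kHz mod fs = 3.8 kHz.
3.8 kHz > fs/2 = 2.75 kHz, folds to fs − 3.8 kHz = 1.7 kHz.
Distinct values: {0.1 kHz, 1.2 kHz, 1.7 kHz}.

0.1 kHz, 1.2 kHz, 1.7 kHz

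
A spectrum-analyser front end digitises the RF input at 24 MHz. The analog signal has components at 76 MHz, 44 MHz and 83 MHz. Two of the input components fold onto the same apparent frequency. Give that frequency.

fs/2 = 12 MHz.
76 MHz mod fs = 4 MHz.
4 MHz ≤ fs/2 = 12 MHz, appears at 4 MHz.
44 MHz mod fs = 20 MHz.
20 MHz > fs/2 = 12 MHz, folds to fs − 20 MHz = 4 MHz.
83 MHz mod fs = 11 MHz.
11 MHz ≤ fs/2 = 12 MHz, appears at 11 MHz.
44 MHz and 76 MHz both map to 4 MHz.

4 MHz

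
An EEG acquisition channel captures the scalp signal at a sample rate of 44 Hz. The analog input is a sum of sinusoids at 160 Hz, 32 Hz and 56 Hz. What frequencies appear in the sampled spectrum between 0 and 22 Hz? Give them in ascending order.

12 Hz, 16 Hz

fs/2 = 22 Hz.
160 Hz mod fs = 28 Hz.
28 Hz > fs/2 = 22 Hz, folds to fs − 28 Hz = 16 Hz.
32 Hz > fs/2 = 22 Hz, folds to fs − 32 Hz = 12 Hz.
56 Hz mod fs = 12 Hz.
12 Hz ≤ fs/2 = 22 Hz, appears at 12 Hz.
Distinct values: {12 Hz, 16 Hz}.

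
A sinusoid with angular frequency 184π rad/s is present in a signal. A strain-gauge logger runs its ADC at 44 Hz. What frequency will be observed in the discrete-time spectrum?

ω = 184π rad/s → f = ω/(2π) = 92 Hz.
92 Hz mod fs = 4 Hz.
4 Hz ≤ fs/2 = 22 Hz, appears at 4 Hz.

4 Hz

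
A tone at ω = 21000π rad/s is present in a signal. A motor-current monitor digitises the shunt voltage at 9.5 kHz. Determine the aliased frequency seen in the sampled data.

ω = 21000π rad/s → f = ω/(2π) = 10500 Hz = 10.5 kHz.
10.5 kHz mod fs = 1 kHz.
1 kHz ≤ fs/2 = 4.75 kHz, appears at 1 kHz.

1 kHz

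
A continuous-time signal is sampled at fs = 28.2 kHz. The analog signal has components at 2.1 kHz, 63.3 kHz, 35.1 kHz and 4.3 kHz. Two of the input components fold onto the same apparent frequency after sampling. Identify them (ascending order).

35.1 kHz, 63.3 kHz

fs/2 = 14.1 kHz.
2.1 kHz ≤ fs/2 = 14.1 kHz, passes unchanged.
63.3 kHz mod fs = 6.9 kHz.
6.9 kHz ≤ fs/2 = 14.1 kHz, appears at 6.9 kHz.
35.1 kHz mod fs = 6.9 kHz.
6.9 kHz ≤ fs/2 = 14.1 kHz, appears at 6.9 kHz.
4.3 kHz ≤ fs/2 = 14.1 kHz, passes unchanged.
35.1 kHz and 63.3 kHz both map to 6.9 kHz.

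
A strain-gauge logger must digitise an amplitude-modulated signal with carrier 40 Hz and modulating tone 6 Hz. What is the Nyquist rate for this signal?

AM sidebands sit at fc ± fm = 34 Hz and 46 Hz.
Highest-frequency component: 46 Hz.
Nyquist rate = 2 × 46 Hz = 92 Hz.

92 Hz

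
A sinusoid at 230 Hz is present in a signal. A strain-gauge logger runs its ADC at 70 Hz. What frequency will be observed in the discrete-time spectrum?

20 Hz

230 Hz mod fs = 20 Hz.
20 Hz ≤ fs/2 = 35 Hz, appears at 20 Hz.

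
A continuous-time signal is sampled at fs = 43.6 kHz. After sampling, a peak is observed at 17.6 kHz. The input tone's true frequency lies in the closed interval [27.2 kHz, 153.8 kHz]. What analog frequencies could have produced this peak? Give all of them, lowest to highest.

Frequencies that alias to 17.6 kHz are k·fs ± 17.6 kHz for integer k ≥ 0.
k=0: 17.6 kHz.
k=1: 26 kHz, 61.2 kHz.
k=2: 69.6 kHz, 104.8 kHz.
k=3: 113.2 kHz, 148.4 kHz.
k=4: 156.8 kHz, 192 kHz.
Within [27.2 kHz, 153.8 kHz]: 61.2 kHz, 69.6 kHz, 104.8 kHz, 113.2 kHz, 148.4 kHz.

61.2 kHz, 69.6 kHz, 104.8 kHz, 113.2 kHz, 148.4 kHz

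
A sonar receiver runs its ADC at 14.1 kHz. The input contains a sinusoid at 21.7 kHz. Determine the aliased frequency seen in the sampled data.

21.7 kHz mod fs = 7.6 kHz.
7.6 kHz > fs/2 = 7.05 kHz, folds to fs − 7.6 kHz = 6.5 kHz.

6.5 kHz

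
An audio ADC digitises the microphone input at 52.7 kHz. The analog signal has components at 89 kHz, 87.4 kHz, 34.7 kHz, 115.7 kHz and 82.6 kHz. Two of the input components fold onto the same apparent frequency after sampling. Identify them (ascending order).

34.7 kHz, 87.4 kHz

fs/2 = 26.35 kHz.
89 kHz mod fs = 36.3 kHz.
36.3 kHz > fs/2 = 26.35 kHz, folds to fs − 36.3 kHz = 16.4 kHz.
87.4 kHz mod fs = 34.7 kHz.
34.7 kHz > fs/2 = 26.35 kHz, folds to fs − 34.7 kHz = 18 kHz.
34.7 kHz > fs/2 = 26.35 kHz, folds to fs − 34.7 kHz = 18 kHz.
115.7 kHz mod fs = 10.3 kHz.
10.3 kHz ≤ fs/2 = 26.35 kHz, appears at 10.3 kHz.
82.6 kHz mod fs = 29.9 kHz.
29.9 kHz > fs/2 = 26.35 kHz, folds to fs − 29.9 kHz = 22.8 kHz.
34.7 kHz and 87.4 kHz both map to 18 kHz.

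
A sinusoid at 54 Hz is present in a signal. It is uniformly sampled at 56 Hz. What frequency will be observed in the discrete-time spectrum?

2 Hz

54 Hz > fs/2 = 28 Hz, folds to fs − 54 Hz = 2 Hz.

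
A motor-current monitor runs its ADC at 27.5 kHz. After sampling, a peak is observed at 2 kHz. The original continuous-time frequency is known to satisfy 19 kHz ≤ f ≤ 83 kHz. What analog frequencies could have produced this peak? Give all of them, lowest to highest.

25.5 kHz, 29.5 kHz, 53 kHz, 57 kHz, 80.5 kHz

Frequencies that alias to 2 kHz are k·fs ± 2 kHz for integer k ≥ 0.
k=0: 2 kHz.
k=1: 25.5 kHz, 29.5 kHz.
k=2: 53 kHz, 57 kHz.
k=3: 80.5 kHz, 84.5 kHz.
k=4: 108 kHz, 112 kHz.
Within [19 kHz, 83 kHz]: 25.5 kHz, 29.5 kHz, 53 kHz, 57 kHz, 80.5 kHz.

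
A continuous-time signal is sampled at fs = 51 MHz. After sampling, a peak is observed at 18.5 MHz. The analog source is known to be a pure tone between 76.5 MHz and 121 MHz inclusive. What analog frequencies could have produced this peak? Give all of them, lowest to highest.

83.5 MHz, 120.5 MHz

Frequencies that alias to 18.5 MHz are k·fs ± 18.5 MHz for integer k ≥ 0.
k=0: 18.5 MHz.
k=1: 32.5 MHz, 69.5 MHz.
k=2: 83.5 MHz, 120.5 MHz.
k=3: 134.5 MHz, 171.5 MHz.
Within [76.5 MHz, 121 MHz]: 83.5 MHz, 120.5 MHz.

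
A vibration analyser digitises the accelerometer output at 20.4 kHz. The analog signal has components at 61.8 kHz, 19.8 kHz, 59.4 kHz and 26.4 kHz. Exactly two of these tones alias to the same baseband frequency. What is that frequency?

fs/2 = 10.2 kHz.
61.8 kHz mod fs = 0.6 kHz.
0.6 kHz ≤ fs/2 = 10.2 kHz, appears at 0.6 kHz.
19.8 kHz > fs/2 = 10.2 kHz, folds to fs − 19.8 kHz = 0.6 kHz.
59.4 kHz mod fs = 18.6 kHz.
18.6 kHz > fs/2 = 10.2 kHz, folds to fs − 18.6 kHz = 1.8 kHz.
26.4 kHz mod fs = 6 kHz.
6 kHz ≤ fs/2 = 10.2 kHz, appears at 6 kHz.
19.8 kHz and 61.8 kHz both map to 0.6 kHz.

0.6 kHz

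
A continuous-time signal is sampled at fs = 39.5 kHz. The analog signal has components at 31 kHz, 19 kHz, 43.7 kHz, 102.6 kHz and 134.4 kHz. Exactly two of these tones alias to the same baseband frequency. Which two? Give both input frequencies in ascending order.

fs/2 = 19.75 kHz.
31 kHz > fs/2 = 19.75 kHz, folds to fs − 31 kHz = 8.5 kHz.
19 kHz ≤ fs/2 = 19.75 kHz, passes unchanged.
43.7 kHz mod fs = 4.2 kHz.
4.2 kHz ≤ fs/2 = 19.75 kHz, appears at 4.2 kHz.
102.6 kHz mod fs = 23.6 kHz.
23.6 kHz > fs/2 = 19.75 kHz, folds to fs − 23.6 kHz = 15.9 kHz.
134.4 kHz mod fs = 15.9 kHz.
15.9 kHz ≤ fs/2 = 19.75 kHz, appears at 15.9 kHz.
102.6 kHz and 134.4 kHz both map to 15.9 kHz.

102.6 kHz, 134.4 kHz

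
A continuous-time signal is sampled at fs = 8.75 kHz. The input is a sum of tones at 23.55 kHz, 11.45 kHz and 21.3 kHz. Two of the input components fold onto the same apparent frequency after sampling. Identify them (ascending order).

11.45 kHz, 23.55 kHz

fs/2 = 4.375 kHz.
23.55 kHz mod fs = 6.05 kHz.
6.05 kHz > fs/2 = 4.375 kHz, folds to fs − 6.05 kHz = 2.7 kHz.
11.45 kHz mod fs = 2.7 kHz.
2.7 kHz ≤ fs/2 = 4.375 kHz, appears at 2.7 kHz.
21.3 kHz mod fs = 3.8 kHz.
3.8 kHz ≤ fs/2 = 4.375 kHz, appears at 3.8 kHz.
11.45 kHz and 23.55 kHz both map to 2.7 kHz.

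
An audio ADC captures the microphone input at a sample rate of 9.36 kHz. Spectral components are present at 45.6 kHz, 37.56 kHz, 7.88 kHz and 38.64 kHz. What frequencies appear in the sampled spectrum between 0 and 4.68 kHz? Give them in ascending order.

fs/2 = 4.68 kHz.
45.6 kHz mod fs = 8.16 kHz.
8.16 kHz > fs/2 = 4.68 kHz, folds to fs − 8.16 kHz = 1.2 kHz.
37.56 kHz mod fs = 0.12 kHz.
0.12 kHz ≤ fs/2 = 4.68 kHz, appears at 0.12 kHz.
7.88 kHz > fs/2 = 4.68 kHz, folds to fs − 7.88 kHz = 1.48 kHz.
38.64 kHz mod fs = 1.2 kHz.
1.2 kHz ≤ fs/2 = 4.68 kHz, appears at 1.2 kHz.
Distinct values: {0.12 kHz, 1.2 kHz, 1.48 kHz}.

0.12 kHz, 1.2 kHz, 1.48 kHz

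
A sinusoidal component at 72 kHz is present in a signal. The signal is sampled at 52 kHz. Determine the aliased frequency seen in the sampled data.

20 kHz

72 kHz mod fs = 20 kHz.
20 kHz ≤ fs/2 = 26 kHz, appears at 20 kHz.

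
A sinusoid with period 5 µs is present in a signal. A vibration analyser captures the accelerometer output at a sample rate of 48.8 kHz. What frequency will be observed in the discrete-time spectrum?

T = 5 µs → f = 1/T = 200 kHz.
200 kHz mod fs = 4.8 kHz.
4.8 kHz ≤ fs/2 = 24.4 kHz, appears at 4.8 kHz.

4.8 kHz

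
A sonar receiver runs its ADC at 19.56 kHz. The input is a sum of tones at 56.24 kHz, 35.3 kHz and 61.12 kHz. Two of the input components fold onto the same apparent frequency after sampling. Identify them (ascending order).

56.24 kHz, 61.12 kHz

fs/2 = 9.78 kHz.
56.24 kHz mod fs = 17.12 kHz.
17.12 kHz > fs/2 = 9.78 kHz, folds to fs − 17.12 kHz = 2.44 kHz.
35.3 kHz mod fs = 15.74 kHz.
15.74 kHz > fs/2 = 9.78 kHz, folds to fs − 15.74 kHz = 3.82 kHz.
61.12 kHz mod fs = 2.44 kHz.
2.44 kHz ≤ fs/2 = 9.78 kHz, appears at 2.44 kHz.
56.24 kHz and 61.12 kHz both map to 2.44 kHz.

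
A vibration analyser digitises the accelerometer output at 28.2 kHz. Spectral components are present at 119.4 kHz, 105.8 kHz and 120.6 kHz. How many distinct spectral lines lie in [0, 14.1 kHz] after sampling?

3

fs/2 = 14.1 kHz.
119.4 kHz mod fs = 6.6 kHz.
6.6 kHz ≤ fs/2 = 14.1 kHz, appears at 6.6 kHz.
105.8 kHz mod fs = 21.2 kHz.
21.2 kHz > fs/2 = 14.1 kHz, folds to fs − 21.2 kHz = 7 kHz.
120.6 kHz mod fs = 7.8 kHz.
7.8 kHz ≤ fs/2 = 14.1 kHz, appears at 7.8 kHz.
Distinct values: {6.6 kHz, 7 kHz, 7.8 kHz} → 3.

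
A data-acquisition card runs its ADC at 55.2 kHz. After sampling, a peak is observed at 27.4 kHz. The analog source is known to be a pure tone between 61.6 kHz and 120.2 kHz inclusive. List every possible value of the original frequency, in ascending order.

82.6 kHz, 83 kHz

Frequencies that alias to 27.4 kHz are k·fs ± 27.4 kHz for integer k ≥ 0.
k=0: 27.4 kHz.
k=1: 27.8 kHz, 82.6 kHz.
k=2: 83 kHz, 137.8 kHz.
k=3: 138.2 kHz, 193 kHz.
Within [61.6 kHz, 120.2 kHz]: 82.6 kHz, 83 kHz.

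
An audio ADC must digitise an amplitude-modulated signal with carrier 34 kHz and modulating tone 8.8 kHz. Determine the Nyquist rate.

AM sidebands sit at fc ± fm = 25.2 kHz and 42.8 kHz.
Highest-frequency component: 42.8 kHz.
Nyquist rate = 2 × 42.8 kHz = 85.6 kHz.

85.6 kHz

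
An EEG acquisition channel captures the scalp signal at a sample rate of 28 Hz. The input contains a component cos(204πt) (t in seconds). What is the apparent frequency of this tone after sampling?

10 Hz

ω = 204π rad/s → f = ω/(2π) = 102 Hz.
102 Hz mod fs = 18 Hz.
18 Hz > fs/2 = 14 Hz, folds to fs − 18 Hz = 10 Hz.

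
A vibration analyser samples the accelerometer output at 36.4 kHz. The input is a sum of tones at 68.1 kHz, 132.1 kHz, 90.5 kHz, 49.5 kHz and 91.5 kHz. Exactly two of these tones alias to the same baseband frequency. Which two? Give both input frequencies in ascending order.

fs/2 = 18.2 kHz.
68.1 kHz mod fs = 31.7 kHz.
31.7 kHz > fs/2 = 18.2 kHz, folds to fs − 31.7 kHz = 4.7 kHz.
132.1 kHz mod fs = 22.9 kHz.
22.9 kHz > fs/2 = 18.2 kHz, folds to fs − 22.9 kHz = 13.5 kHz.
90.5 kHz mod fs = 17.7 kHz.
17.7 kHz ≤ fs/2 = 18.2 kHz, appears at 17.7 kHz.
49.5 kHz mod fs = 13.1 kHz.
13.1 kHz ≤ fs/2 = 18.2 kHz, appears at 13.1 kHz.
91.5 kHz mod fs = 18.7 kHz.
18.7 kHz > fs/2 = 18.2 kHz, folds to fs − 18.7 kHz = 17.7 kHz.
90.5 kHz and 91.5 kHz both map to 17.7 kHz.

90.5 kHz, 91.5 kHz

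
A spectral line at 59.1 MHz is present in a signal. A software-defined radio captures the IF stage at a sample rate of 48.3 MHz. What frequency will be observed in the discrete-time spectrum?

10.8 MHz

59.1 MHz mod fs = 10.8 MHz.
10.8 MHz ≤ fs/2 = 24.15 MHz, appears at 10.8 MHz.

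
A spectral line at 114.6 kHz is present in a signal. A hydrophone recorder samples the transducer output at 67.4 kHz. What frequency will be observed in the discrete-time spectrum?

20.2 kHz

114.6 kHz mod fs = 47.2 kHz.
47.2 kHz > fs/2 = 33.7 kHz, folds to fs − 47.2 kHz = 20.2 kHz.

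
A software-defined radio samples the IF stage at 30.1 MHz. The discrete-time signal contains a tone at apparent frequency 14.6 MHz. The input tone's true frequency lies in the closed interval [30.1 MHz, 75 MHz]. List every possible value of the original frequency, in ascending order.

44.7 MHz, 45.6 MHz, 74.8 MHz

Frequencies that alias to 14.6 MHz are k·fs ± 14.6 MHz for integer k ≥ 0.
k=0: 14.6 MHz.
k=1: 15.5 MHz, 44.7 MHz.
k=2: 45.6 MHz, 74.8 MHz.
k=3: 75.7 MHz, 104.9 MHz.
Within [30.1 MHz, 75 MHz]: 44.7 MHz, 45.6 MHz, 74.8 MHz.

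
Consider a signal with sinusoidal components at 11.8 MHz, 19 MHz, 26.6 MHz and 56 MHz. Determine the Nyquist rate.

112 MHz

Highest-frequency component: 56 MHz.
Nyquist rate = 2 × 56 MHz = 112 MHz.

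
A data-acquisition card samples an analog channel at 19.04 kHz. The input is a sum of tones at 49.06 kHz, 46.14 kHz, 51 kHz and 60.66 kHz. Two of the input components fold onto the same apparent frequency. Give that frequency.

8.06 kHz

fs/2 = 9.52 kHz.
49.06 kHz mod fs = 10.98 kHz.
10.98 kHz > fs/2 = 9.52 kHz, folds to fs − 10.98 kHz = 8.06 kHz.
46.14 kHz mod fs = 8.06 kHz.
8.06 kHz ≤ fs/2 = 9.52 kHz, appears at 8.06 kHz.
51 kHz mod fs = 12.92 kHz.
12.92 kHz > fs/2 = 9.52 kHz, folds to fs − 12.92 kHz = 6.12 kHz.
60.66 kHz mod fs = 3.54 kHz.
3.54 kHz ≤ fs/2 = 9.52 kHz, appears at 3.54 kHz.
46.14 kHz and 49.06 kHz both map to 8.06 kHz.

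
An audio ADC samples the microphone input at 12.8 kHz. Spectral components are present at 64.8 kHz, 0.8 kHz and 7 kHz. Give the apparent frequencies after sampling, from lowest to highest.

fs/2 = 6.4 kHz.
64.8 kHz mod fs = 0.8 kHz.
0.8 kHz ≤ fs/2 = 6.4 kHz, appears at 0.8 kHz.
0.8 kHz ≤ fs/2 = 6.4 kHz, passes unchanged.
7 kHz > fs/2 = 6.4 kHz, folds to fs − 7 kHz = 5.8 kHz.
Distinct values: {0.8 kHz, 5.8 kHz}.

0.8 kHz, 5.8 kHz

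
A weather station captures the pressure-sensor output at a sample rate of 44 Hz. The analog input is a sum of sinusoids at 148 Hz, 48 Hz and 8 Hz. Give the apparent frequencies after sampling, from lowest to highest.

fs/2 = 22 Hz.
148 Hz mod fs = 16 Hz.
16 Hz ≤ fs/2 = 22 Hz, appears at 16 Hz.
48 Hz mod fs = 4 Hz.
4 Hz ≤ fs/2 = 22 Hz, appears at 4 Hz.
8 Hz ≤ fs/2 = 22 Hz, passes unchanged.
Distinct values: {4 Hz, 8 Hz, 16 Hz}.

4 Hz, 8 Hz, 16 Hz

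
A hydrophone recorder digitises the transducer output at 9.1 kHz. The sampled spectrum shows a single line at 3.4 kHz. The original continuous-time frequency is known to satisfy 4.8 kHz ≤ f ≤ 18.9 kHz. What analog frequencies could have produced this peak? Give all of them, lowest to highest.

Frequencies that alias to 3.4 kHz are k·fs ± 3.4 kHz for integer k ≥ 0.
k=0: 3.4 kHz.
k=1: 5.7 kHz, 12.5 kHz.
k=2: 14.8 kHz, 21.6 kHz.
k=3: 23.9 kHz, 30.7 kHz.
Within [4.8 kHz, 18.9 kHz]: 5.7 kHz, 12.5 kHz, 14.8 kHz.

5.7 kHz, 12.5 kHz, 14.8 kHz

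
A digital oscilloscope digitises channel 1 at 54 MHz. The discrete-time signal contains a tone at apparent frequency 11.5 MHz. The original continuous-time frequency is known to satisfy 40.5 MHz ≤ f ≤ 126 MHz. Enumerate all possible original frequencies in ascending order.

42.5 MHz, 65.5 MHz, 96.5 MHz, 119.5 MHz

Frequencies that alias to 11.5 MHz are k·fs ± 11.5 MHz for integer k ≥ 0.
k=0: 11.5 MHz.
k=1: 42.5 MHz, 65.5 MHz.
k=2: 96.5 MHz, 119.5 MHz.
k=3: 150.5 MHz, 173.5 MHz.
Within [40.5 MHz, 126 MHz]: 42.5 MHz, 65.5 MHz, 96.5 MHz, 119.5 MHz.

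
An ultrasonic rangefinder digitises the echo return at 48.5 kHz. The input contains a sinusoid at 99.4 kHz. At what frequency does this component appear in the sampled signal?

2.4 kHz

99.4 kHz mod fs = 2.4 kHz.
2.4 kHz ≤ fs/2 = 24.25 kHz, appears at 2.4 kHz.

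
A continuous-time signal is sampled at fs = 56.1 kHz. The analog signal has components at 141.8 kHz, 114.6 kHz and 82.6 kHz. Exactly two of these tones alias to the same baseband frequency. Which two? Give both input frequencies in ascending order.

82.6 kHz, 141.8 kHz

fs/2 = 28.05 kHz.
141.8 kHz mod fs = 29.6 kHz.
29.6 kHz > fs/2 = 28.05 kHz, folds to fs − 29.6 kHz = 26.5 kHz.
114.6 kHz mod fs = 2.4 kHz.
2.4 kHz ≤ fs/2 = 28.05 kHz, appears at 2.4 kHz.
82.6 kHz mod fs = 26.5 kHz.
26.5 kHz ≤ fs/2 = 28.05 kHz, appears at 26.5 kHz.
82.6 kHz and 141.8 kHz both map to 26.5 kHz.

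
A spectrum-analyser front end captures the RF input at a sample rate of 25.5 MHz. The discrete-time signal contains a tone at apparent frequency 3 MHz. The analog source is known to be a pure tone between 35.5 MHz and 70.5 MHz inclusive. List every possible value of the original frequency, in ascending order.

48 MHz, 54 MHz

Frequencies that alias to 3 MHz are k·fs ± 3 MHz for integer k ≥ 0.
k=0: 3 MHz.
k=1: 22.5 MHz, 28.5 MHz.
k=2: 48 MHz, 54 MHz.
k=3: 73.5 MHz, 79.5 MHz.
Within [35.5 MHz, 70.5 MHz]: 48 MHz, 54 MHz.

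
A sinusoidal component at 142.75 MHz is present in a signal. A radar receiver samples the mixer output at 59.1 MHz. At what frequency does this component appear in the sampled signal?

142.75 MHz mod fs = 24.55 MHz.
24.55 MHz ≤ fs/2 = 29.55 MHz, appears at 24.55 MHz.

24.55 MHz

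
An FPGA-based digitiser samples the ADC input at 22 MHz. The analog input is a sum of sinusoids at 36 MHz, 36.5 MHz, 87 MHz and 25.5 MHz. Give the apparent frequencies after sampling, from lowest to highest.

fs/2 = 11 MHz.
36 MHz mod fs = 14 MHz.
14 MHz > fs/2 = 11 MHz, folds to fs − 14 MHz = 8 MHz.
36.5 MHz mod fs = 14.5 MHz.
14.5 MHz > fs/2 = 11 MHz, folds to fs − 14.5 MHz = 7.5 MHz.
87 MHz mod fs = 21 MHz.
21 MHz > fs/2 = 11 MHz, folds to fs − 21 MHz = 1 MHz.
25.5 MHz mod fs = 3.5 MHz.
3.5 MHz ≤ fs/2 = 11 MHz, appears at 3.5 MHz.
Distinct values: {1 MHz, 3.5 MHz, 7.5 MHz, 8 MHz}.

1 MHz, 3.5 MHz, 7.5 MHz, 8 MHz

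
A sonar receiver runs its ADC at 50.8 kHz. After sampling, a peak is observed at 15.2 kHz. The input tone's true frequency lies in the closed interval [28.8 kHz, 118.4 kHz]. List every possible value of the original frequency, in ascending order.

35.6 kHz, 66 kHz, 86.4 kHz, 116.8 kHz

Frequencies that alias to 15.2 kHz are k·fs ± 15.2 kHz for integer k ≥ 0.
k=0: 15.2 kHz.
k=1: 35.6 kHz, 66 kHz.
k=2: 86.4 kHz, 116.8 kHz.
k=3: 137.2 kHz, 167.6 kHz.
Within [28.8 kHz, 118.4 kHz]: 35.6 kHz, 66 kHz, 86.4 kHz, 116.8 kHz.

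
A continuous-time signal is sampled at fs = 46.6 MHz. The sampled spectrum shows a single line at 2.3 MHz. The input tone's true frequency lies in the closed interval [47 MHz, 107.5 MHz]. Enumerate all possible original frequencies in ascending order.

48.9 MHz, 90.9 MHz, 95.5 MHz

Frequencies that alias to 2.3 MHz are k·fs ± 2.3 MHz for integer k ≥ 0.
k=0: 2.3 MHz.
k=1: 44.3 MHz, 48.9 MHz.
k=2: 90.9 MHz, 95.5 MHz.
k=3: 137.5 MHz, 142.1 MHz.
Within [47 MHz, 107.5 MHz]: 48.9 MHz, 90.9 MHz, 95.5 MHz.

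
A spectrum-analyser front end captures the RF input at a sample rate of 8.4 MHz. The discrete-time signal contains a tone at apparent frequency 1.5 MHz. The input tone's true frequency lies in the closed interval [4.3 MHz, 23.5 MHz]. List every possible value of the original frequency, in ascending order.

6.9 MHz, 9.9 MHz, 15.3 MHz, 18.3 MHz

Frequencies that alias to 1.5 MHz are k·fs ± 1.5 MHz for integer k ≥ 0.
k=0: 1.5 MHz.
k=1: 6.9 MHz, 9.9 MHz.
k=2: 15.3 MHz, 18.3 MHz.
k=3: 23.7 MHz, 26.7 MHz.
Within [4.3 MHz, 23.5 MHz]: 6.9 MHz, 9.9 MHz, 15.3 MHz, 18.3 MHz.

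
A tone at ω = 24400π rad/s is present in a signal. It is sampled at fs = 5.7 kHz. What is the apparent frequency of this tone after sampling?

0.8 kHz

ω = 24400π rad/s → f = ω/(2π) = 12200 Hz = 12.2 kHz.
12.2 kHz mod fs = 0.8 kHz.
0.8 kHz ≤ fs/2 = 2.85 kHz, appears at 0.8 kHz.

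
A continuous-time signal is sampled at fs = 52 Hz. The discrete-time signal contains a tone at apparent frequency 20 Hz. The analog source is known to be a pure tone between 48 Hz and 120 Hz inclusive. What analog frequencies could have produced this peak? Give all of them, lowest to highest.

72 Hz, 84 Hz

Frequencies that alias to 20 Hz are k·fs ± 20 Hz for integer k ≥ 0.
k=0: 20 Hz.
k=1: 32 Hz, 72 Hz.
k=2: 84 Hz, 124 Hz.
k=3: 136 Hz, 176 Hz.
Within [48 Hz, 120 Hz]: 72 Hz, 84 Hz.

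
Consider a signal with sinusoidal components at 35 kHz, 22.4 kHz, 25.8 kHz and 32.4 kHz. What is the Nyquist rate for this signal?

70 kHz

Highest-frequency component: 35 kHz.
Nyquist rate = 2 × 35 kHz = 70 kHz.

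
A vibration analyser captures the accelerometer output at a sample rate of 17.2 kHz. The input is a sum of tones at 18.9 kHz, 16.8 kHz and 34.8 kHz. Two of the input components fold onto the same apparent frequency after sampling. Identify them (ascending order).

16.8 kHz, 34.8 kHz

fs/2 = 8.6 kHz.
18.9 kHz mod fs = 1.7 kHz.
1.7 kHz ≤ fs/2 = 8.6 kHz, appears at 1.7 kHz.
16.8 kHz > fs/2 = 8.6 kHz, folds to fs − 16.8 kHz = 0.4 kHz.
34.8 kHz mod fs = 0.4 kHz.
0.4 kHz ≤ fs/2 = 8.6 kHz, appears at 0.4 kHz.
16.8 kHz and 34.8 kHz both map to 0.4 kHz.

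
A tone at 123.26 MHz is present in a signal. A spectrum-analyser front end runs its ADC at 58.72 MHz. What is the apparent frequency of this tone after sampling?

5.82 MHz

123.26 MHz mod fs = 5.82 MHz.
5.82 MHz ≤ fs/2 = 29.36 MHz, appears at 5.82 MHz.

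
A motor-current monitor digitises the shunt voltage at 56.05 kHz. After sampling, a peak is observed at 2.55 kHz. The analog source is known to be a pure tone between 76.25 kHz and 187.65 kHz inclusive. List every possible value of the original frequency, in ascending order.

109.55 kHz, 114.65 kHz, 165.6 kHz, 170.7 kHz

Frequencies that alias to 2.55 kHz are k·fs ± 2.55 kHz for integer k ≥ 0.
k=0: 2.55 kHz.
k=1: 53.5 kHz, 58.6 kHz.
k=2: 109.55 kHz, 114.65 kHz.
k=3: 165.6 kHz, 170.7 kHz.
k=4: 221.65 kHz, 226.75 kHz.
Within [76.25 kHz, 187.65 kHz]: 109.55 kHz, 114.65 kHz, 165.6 kHz, 170.7 kHz.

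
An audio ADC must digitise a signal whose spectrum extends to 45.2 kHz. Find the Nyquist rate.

Nyquist rate = 2 × 45.2 kHz = 90.4 kHz.

90.4 kHz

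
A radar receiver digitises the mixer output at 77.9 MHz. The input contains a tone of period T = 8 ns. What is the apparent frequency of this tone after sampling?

T = 8 ns → f = 1/T = 125 MHz.
125 MHz mod fs = 47.1 MHz.
47.1 MHz > fs/2 = 38.95 MHz, folds to fs − 47.1 MHz = 30.8 MHz.

30.8 MHz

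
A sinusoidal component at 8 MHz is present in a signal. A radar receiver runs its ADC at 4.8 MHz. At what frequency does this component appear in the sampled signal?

1.6 MHz

8 MHz mod fs = 3.2 MHz.
3.2 MHz > fs/2 = 2.4 MHz, folds to fs − 3.2 MHz = 1.6 MHz.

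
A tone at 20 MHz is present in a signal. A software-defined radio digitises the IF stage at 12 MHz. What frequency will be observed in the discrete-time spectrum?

20 MHz mod fs = 8 MHz.
8 MHz > fs/2 = 6 MHz, folds to fs − 8 MHz = 4 MHz.

4 MHz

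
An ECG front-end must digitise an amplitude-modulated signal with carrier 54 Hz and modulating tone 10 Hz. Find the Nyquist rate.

128 Hz

AM sidebands sit at fc ± fm = 44 Hz and 64 Hz.
Highest-frequency component: 64 Hz.
Nyquist rate = 2 × 64 Hz = 128 Hz.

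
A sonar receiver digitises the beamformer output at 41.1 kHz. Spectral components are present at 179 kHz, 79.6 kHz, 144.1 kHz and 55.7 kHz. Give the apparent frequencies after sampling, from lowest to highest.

2.6 kHz, 14.6 kHz, 20.3 kHz

fs/2 = 20.55 kHz.
179 kHz mod fs = 14.6 kHz.
14.6 kHz ≤ fs/2 = 20.55 kHz, appears at 14.6 kHz.
79.6 kHz mod fs = 38.5 kHz.
38.5 kHz > fs/2 = 20.55 kHz, folds to fs − 38.5 kHz = 2.6 kHz.
144.1 kHz mod fs = 20.8 kHz.
20.8 kHz > fs/2 = 20.55 kHz, folds to fs − 20.8 kHz = 20.3 kHz.
55.7 kHz mod fs = 14.6 kHz.
14.6 kHz ≤ fs/2 = 20.55 kHz, appears at 14.6 kHz.
Distinct values: {2.6 kHz, 14.6 kHz, 20.3 kHz}.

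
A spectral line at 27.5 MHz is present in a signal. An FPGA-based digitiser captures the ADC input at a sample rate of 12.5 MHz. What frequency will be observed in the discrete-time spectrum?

27.5 MHz mod fs = 2.5 MHz.
2.5 MHz ≤ fs/2 = 6.25 MHz, appears at 2.5 MHz.

2.5 MHz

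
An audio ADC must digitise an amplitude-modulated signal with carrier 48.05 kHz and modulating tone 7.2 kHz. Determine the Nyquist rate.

AM sidebands sit at fc ± fm = 40.85 kHz and 55.25 kHz.
Highest-frequency component: 55.25 kHz.
Nyquist rate = 2 × 55.25 kHz = 110.5 kHz.

110.5 kHz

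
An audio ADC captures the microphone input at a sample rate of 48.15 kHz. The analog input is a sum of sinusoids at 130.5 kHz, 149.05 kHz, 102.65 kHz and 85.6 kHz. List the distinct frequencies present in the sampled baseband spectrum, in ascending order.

fs/2 = 24.075 kHz.
130.5 kHz mod fs = 34.2 kHz.
34.2 kHz > fs/2 = 24.075 kHz, folds to fs − 34.2 kHz = 13.95 kHz.
149.05 kHz mod fs = 4.6 kHz.
4.6 kHz ≤ fs/2 = 24.075 kHz, appears at 4.6 kHz.
102.65 kHz mod fs = 6.35 kHz.
6.35 kHz ≤ fs/2 = 24.075 kHz, appears at 6.35 kHz.
85.6 kHz mod fs = 37.45 kHz.
37.45 kHz > fs/2 = 24.075 kHz, folds to fs − 37.45 kHz = 10.7 kHz.
Distinct values: {4.6 kHz, 6.35 kHz, 10.7 kHz, 13.95 kHz}.

4.6 kHz, 6.35 kHz, 10.7 kHz, 13.95 kHz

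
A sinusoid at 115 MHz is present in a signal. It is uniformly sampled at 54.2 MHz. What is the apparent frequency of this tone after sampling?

6.6 MHz

115 MHz mod fs = 6.6 MHz.
6.6 MHz ≤ fs/2 = 27.1 MHz, appears at 6.6 MHz.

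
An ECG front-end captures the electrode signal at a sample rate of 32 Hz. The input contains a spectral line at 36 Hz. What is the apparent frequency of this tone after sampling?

36 Hz mod fs = 4 Hz.
4 Hz ≤ fs/2 = 16 Hz, appears at 4 Hz.

4 Hz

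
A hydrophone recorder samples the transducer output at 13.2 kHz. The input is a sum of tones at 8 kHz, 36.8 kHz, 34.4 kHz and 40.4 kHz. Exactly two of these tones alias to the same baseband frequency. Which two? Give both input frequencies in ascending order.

fs/2 = 6.6 kHz.
8 kHz > fs/2 = 6.6 kHz, folds to fs − 8 kHz = 5.2 kHz.
36.8 kHz mod fs = 10.4 kHz.
10.4 kHz > fs/2 = 6.6 kHz, folds to fs − 10.4 kHz = 2.8 kHz.
34.4 kHz mod fs = 8 kHz.
8 kHz > fs/2 = 6.6 kHz, folds to fs − 8 kHz = 5.2 kHz.
40.4 kHz mod fs = 0.8 kHz.
0.8 kHz ≤ fs/2 = 6.6 kHz, appears at 0.8 kHz.
8 kHz and 34.4 kHz both map to 5.2 kHz.

8 kHz, 34.4 kHz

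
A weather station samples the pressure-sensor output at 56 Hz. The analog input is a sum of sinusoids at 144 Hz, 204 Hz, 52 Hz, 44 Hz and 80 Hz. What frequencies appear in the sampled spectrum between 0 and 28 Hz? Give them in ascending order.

4 Hz, 12 Hz, 20 Hz, 24 Hz

fs/2 = 28 Hz.
144 Hz mod fs = 32 Hz.
32 Hz > fs/2 = 28 Hz, folds to fs − 32 Hz = 24 Hz.
204 Hz mod fs = 36 Hz.
36 Hz > fs/2 = 28 Hz, folds to fs − 36 Hz = 20 Hz.
52 Hz > fs/2 = 28 Hz, folds to fs − 52 Hz = 4 Hz.
44 Hz > fs/2 = 28 Hz, folds to fs − 44 Hz = 12 Hz.
80 Hz mod fs = 24 Hz.
24 Hz ≤ fs/2 = 28 Hz, appears at 24 Hz.
Distinct values: {4 Hz, 12 Hz, 20 Hz, 24 Hz}.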